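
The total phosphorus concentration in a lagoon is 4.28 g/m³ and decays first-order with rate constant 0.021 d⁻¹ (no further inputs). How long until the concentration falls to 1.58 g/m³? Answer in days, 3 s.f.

47.5 d

t = ln(C₀/C)/k = ln(4.28/1.58)/0.021 = 0.9965/0.021 = 47.45 d.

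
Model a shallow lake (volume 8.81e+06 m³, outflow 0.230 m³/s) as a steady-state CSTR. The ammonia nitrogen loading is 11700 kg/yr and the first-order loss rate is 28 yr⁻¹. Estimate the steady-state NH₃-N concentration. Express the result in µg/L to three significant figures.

46.1 µg/L

Outflow Q = 0.230 m³/s × 3.156e+07 s/yr = 7.258e+06 m³/yr.
Steady-state CSTR mass balance: W = Q·C + k·V·C, so C = W/(Q + kV).
Q + kV = 7.258e+06 + 28·8.81e+06 = 2.539e+08 m³/yr.
C = 11700/2.539e+08 = 4.607e-05 kg/m³ = 0.04607 mg/L = 46.07 µg/L.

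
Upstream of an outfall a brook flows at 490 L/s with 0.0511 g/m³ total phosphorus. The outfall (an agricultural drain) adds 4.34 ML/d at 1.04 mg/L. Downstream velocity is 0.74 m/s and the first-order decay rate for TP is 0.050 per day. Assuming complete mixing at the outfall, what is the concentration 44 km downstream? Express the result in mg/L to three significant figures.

0.138 mg/L

4.34 ML/d = 0.05023 m³/s.
490 L/s = 0.49 m³/s.
After complete mixing, C₀ = (0.05023·1.04 + 0.49·0.0511) / 0.5402 = 0.143 mg/L.
Travel time t = 4.4e+04 m / 0.74 m/s = 5.946e+04 s = 0.6882 d.
C = 0.143·exp(−0.050·0.6882) = 0.143·0.9662 = 0.1382 mg/L.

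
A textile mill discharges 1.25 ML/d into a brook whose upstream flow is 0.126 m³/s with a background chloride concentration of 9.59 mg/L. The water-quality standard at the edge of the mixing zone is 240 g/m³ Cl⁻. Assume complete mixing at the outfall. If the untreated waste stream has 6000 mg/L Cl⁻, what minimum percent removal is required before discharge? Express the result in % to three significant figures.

62.6 %

1.25 ML/d = 0.01447 m³/s.
Mass balance: 240·0.1405 = 0.01447·Cₑ + 0.126·9.59.
Cₑ = (33.71 − 1.208) / 0.01447 = 2247 mg/L.
Required removal = 1 − 2247/6000 = 62.56 %.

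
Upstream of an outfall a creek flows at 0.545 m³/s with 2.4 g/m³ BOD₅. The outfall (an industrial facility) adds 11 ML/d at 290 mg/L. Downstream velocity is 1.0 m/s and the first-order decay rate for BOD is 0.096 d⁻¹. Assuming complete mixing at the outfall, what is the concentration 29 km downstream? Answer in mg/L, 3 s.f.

11 ML/d = 0.1273 m³/s.
After complete mixing, C₀ = (0.1273·290 + 0.545·2.4) / 0.6723 = 56.86 mg/L.
Travel time t = 2.9e+04 m / 1.0 m/s = 2.9e+04 s = 0.3356 d.
C = 56.86·exp(−0.096·0.3356) = 56.86·0.9683 = 55.06 mg/L.

55.1 mg/L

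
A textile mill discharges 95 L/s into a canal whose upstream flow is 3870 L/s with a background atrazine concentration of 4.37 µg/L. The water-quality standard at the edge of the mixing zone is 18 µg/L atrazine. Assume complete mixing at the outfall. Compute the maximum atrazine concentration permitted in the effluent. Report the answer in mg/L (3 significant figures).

0.573 mg/L

95 L/s = 0.095 m³/s.
3870 L/s = 3.87 m³/s.
4.37 µg/L = 0.00437 mg/L.
18 µg/L = 0.018 mg/L.
Mass balance: 0.018·3.965 = 0.095·Cₑ + 3.87·0.00437.
Cₑ = (0.07137 − 0.01691) / 0.095 = 0.5732 mg/L.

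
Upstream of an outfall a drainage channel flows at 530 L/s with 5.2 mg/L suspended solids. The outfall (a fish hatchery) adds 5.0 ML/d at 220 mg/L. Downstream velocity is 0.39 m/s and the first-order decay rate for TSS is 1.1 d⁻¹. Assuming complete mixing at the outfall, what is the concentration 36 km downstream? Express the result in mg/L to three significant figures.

8.13 mg/L

5.0 ML/d = 0.05787 m³/s.
530 L/s = 0.53 m³/s.
After complete mixing, C₀ = (0.05787·220 + 0.53·5.2) / 0.5879 = 26.35 mg/L.
Travel time t = 3.6e+04 m / 0.39 m/s = 9.231e+04 s = 1.068 d.
C = 26.35·exp(−1.1·1.068) = 26.35·0.3088 = 8.134 mg/L.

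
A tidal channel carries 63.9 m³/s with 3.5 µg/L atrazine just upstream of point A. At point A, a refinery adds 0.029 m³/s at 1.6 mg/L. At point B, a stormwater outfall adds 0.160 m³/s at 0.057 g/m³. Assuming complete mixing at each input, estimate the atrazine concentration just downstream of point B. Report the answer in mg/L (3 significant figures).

3.5 µg/L = 0.0035 mg/L.
After input A: C = (63.9·0.0035 + 0.029·1.6) / 63.93 = 0.004224 mg/L.
After input B: C = (63.93·0.004224 + 0.16·0.057) / 64.09 = 0.004356 mg/L.

0.00436 mg/L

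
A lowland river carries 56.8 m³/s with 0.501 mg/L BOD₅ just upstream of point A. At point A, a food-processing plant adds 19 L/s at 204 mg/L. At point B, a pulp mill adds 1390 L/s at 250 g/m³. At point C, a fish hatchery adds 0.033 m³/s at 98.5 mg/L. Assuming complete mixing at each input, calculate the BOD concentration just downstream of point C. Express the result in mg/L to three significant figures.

6.58 mg/L

19 L/s = 0.019 m³/s.
After input A: C = (56.8·0.501 + 0.019·204) / 56.82 = 0.569 mg/L.
1390 L/s = 1.39 m³/s.
After input B: C = (56.82·0.569 + 1.39·250) / 58.21 = 6.525 mg/L.
After input C: C = (58.21·6.525 + 0.033·98.5) / 58.24 = 6.577 mg/L.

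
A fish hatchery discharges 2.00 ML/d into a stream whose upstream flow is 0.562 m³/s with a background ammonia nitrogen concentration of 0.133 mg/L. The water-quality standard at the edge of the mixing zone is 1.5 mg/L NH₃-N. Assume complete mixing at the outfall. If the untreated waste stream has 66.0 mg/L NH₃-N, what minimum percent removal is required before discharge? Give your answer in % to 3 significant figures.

47.4 %

2.00 ML/d = 0.02315 m³/s.
Mass balance: 1.5·0.5851 = 0.02315·Cₑ + 0.562·0.133.
Cₑ = (0.8777 − 0.07475) / 0.02315 = 34.69 mg/L.
Required removal = 1 − 34.69/66.0 = 47.44 %.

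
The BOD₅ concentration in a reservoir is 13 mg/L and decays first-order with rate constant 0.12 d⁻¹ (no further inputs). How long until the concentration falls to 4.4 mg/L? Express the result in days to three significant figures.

t = ln(C₀/C)/k = ln(13/4.4)/0.12 = 1.083/0.12 = 9.028 d.

9.03 d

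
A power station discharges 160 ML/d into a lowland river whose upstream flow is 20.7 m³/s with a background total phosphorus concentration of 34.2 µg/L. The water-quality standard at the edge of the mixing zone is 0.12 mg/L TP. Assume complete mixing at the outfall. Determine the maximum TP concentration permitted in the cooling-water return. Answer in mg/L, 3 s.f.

160 ML/d = 1.852 m³/s.
34.2 µg/L = 0.0342 mg/L.
Mass balance: 0.12·22.55 = 1.852·Cₑ + 20.7·0.0342.
Cₑ = (2.706 − 0.7079) / 1.852 = 1.079 mg/L.

1.08 mg/L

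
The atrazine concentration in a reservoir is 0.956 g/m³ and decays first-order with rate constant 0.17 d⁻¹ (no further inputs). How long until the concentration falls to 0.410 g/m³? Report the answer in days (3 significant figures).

4.98 d

t = ln(C₀/C)/k = ln(0.956/0.410)/0.17 = 0.8466/0.17 = 4.98 d.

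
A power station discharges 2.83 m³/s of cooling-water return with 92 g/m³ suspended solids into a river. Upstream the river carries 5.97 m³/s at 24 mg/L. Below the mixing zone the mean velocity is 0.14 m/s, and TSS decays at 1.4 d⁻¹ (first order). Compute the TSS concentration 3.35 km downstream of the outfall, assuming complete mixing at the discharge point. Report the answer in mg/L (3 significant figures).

31.1 mg/L

After complete mixing, C₀ = (2.83·92 + 5.97·24) / 8.8 = 45.87 mg/L.
Travel time t = 3350 m / 0.14 m/s = 2.393e+04 s = 0.277 d.
C = 45.87·exp(−1.4·0.277) = 45.87·0.6786 = 31.13 mg/L.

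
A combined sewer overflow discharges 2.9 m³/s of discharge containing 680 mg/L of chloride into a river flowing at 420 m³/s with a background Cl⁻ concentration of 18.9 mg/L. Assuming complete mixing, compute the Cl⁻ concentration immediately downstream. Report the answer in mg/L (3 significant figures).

Conservation of mass across the mixing zone: C = (2.9·680 + 420·18.9) / (2.9 + 420) = 9910/422.9 = 23.43 mg/L.

23.4 mg/L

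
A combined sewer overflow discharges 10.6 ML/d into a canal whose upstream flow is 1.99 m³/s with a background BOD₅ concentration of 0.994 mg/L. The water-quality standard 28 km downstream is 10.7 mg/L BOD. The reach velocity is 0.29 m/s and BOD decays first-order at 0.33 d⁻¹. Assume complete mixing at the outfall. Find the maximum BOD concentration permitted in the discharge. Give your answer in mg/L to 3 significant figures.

10.6 ML/d = 0.1227 m³/s.
Travel time to the compliance point: t = 2.8e+04/0.29 = 9.655e+04 s = 1.117 d; decay factor exp(−0.33·1.117) = 0.6916.
So the concentration just after mixing may be at most 10.7/0.6916 = 15.47 mg/L.
Mass balance: 15.47·2.113 = 0.1227·Cₑ + 1.99·0.994.
Cₑ = (32.69 − 1.978) / 0.1227 = 250.3 mg/L.

250 mg/L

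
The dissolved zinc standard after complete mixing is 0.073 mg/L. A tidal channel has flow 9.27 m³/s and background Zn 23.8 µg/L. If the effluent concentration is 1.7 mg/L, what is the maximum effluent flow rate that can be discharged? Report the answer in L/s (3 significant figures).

23.8 µg/L = 0.0238 mg/L.
Mass balance at complete mixing: C_std·(Q_w + Q_r) = Q_w·C_e + Q_r·C_b.
Rearranging, Q_w = Q_r·(C_std − C_b)/(C_e − C_std) = 9.27·(0.073 − 0.0238) / (1.7 − 0.073) = 0.2803 m³/s.
= 280.3 L/s.

280 L/s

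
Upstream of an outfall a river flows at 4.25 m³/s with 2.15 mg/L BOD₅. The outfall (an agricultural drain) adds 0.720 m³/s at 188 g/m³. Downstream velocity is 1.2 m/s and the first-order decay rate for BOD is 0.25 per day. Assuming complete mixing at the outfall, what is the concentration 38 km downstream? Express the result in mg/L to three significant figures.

26.5 mg/L

After complete mixing, C₀ = (0.72·188 + 4.25·2.15) / 4.97 = 29.07 mg/L.
Travel time t = 3.8e+04 m / 1.2 m/s = 3.167e+04 s = 0.3665 d.
C = 29.07·exp(−0.25·0.3665) = 29.07·0.9124 = 26.53 mg/L.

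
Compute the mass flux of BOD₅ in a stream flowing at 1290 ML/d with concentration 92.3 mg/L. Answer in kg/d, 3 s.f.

119000 kg/d

1290 ML/d = 14.93 m³/s.
Mass flux = Q·C = 14.93 m³/s × 92.3 g/m³ = 1378 g/s.
= 1378 g/s × 86.4 = 1.191e+05 kg/d.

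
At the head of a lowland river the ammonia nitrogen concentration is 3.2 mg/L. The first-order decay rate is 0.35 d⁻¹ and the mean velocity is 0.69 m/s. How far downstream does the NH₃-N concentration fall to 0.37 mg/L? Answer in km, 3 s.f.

From C = C₀·e^(−kt), t = ln(C₀/C)/k = ln(3.2/0.37)/0.35 = 2.157/0.35 = 6.164 d.
Distance = v·t = 0.69 m/s × 5.326e+05 s = 3.675e+05 m = 367.5 km.

367 km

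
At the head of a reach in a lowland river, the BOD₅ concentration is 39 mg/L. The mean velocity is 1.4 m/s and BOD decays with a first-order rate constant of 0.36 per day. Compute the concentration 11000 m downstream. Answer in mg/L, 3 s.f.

Travel time t = 11000 m / 1.4 m/s = 1.1e+04/1.4 = 7857 s = 0.09094 d.
First-order decay: C = 39·exp(−0.36·0.09094) = 39·0.9678 = 37.74 mg/L.

37.7 mg/L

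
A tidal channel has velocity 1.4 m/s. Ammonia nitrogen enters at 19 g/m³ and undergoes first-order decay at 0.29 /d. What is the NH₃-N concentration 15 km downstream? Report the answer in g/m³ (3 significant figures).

18.3 g/m³

Travel time t = 15 km / 1.4 m/s = 1.5e+04/1.4 = 1.071e+04 s = 0.124 d.
First-order decay: C = 19·exp(−0.29·0.124) = 19·0.9647 = 18.33 g/m³.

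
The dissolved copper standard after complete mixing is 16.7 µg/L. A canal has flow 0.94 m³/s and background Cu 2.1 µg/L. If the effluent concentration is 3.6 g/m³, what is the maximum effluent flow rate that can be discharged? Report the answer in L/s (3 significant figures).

2.1 µg/L = 0.0021 mg/L.
16.7 µg/L = 0.0167 mg/L.
Mass balance at complete mixing: C_std·(Q_w + Q_r) = Q_w·C_e + Q_r·C_b.
Rearranging, Q_w = Q_r·(C_std − C_b)/(C_e − C_std) = 0.94·(0.0167 − 0.0021) / (3.6 − 0.0167) = 0.00383 m³/s.
= 3.83 L/s.

3.83 L/s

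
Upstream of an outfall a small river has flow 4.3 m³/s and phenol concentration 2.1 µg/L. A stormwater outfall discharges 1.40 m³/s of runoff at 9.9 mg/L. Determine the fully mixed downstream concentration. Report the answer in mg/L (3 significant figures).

2.43 mg/L

2.1 µg/L = 0.0021 mg/L.
Flow-weighted mixing gives C = (1.4·9.9 + 4.3·0.0021) / (1.4 + 4.3) = 13.87/5.7 = 2.433 mg/L.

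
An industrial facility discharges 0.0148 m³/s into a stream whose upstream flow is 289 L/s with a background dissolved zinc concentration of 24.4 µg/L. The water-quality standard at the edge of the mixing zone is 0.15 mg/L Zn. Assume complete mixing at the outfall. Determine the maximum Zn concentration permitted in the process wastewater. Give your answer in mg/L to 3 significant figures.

2.60 mg/L

289 L/s = 0.289 m³/s.
24.4 µg/L = 0.0244 mg/L.
Mass balance: 0.15·0.3038 = 0.0148·Cₑ + 0.289·0.0244.
Cₑ = (0.04557 − 0.007052) / 0.0148 = 2.603 mg/L.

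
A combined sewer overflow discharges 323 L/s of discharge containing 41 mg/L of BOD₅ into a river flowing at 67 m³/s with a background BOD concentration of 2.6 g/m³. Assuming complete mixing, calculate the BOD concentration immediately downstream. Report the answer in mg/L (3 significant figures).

2.78 mg/L

323 L/s = 0.323 m³/s.
By mass balance at complete mixing, C = (0.323·41 + 67·2.6) / (0.323 + 67) = 187.4/67.32 = 2.784 mg/L.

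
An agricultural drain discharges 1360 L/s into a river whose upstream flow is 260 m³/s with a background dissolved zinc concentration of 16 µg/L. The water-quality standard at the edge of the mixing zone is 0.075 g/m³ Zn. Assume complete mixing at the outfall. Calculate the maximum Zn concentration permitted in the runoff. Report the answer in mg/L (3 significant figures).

1360 L/s = 1.36 m³/s.
16 µg/L = 0.016 mg/L.
Mass balance: 0.075·261.4 = 1.36·Cₑ + 260·0.016.
Cₑ = (19.6 − 4.16) / 1.36 = 11.35 mg/L.

11.4 mg/L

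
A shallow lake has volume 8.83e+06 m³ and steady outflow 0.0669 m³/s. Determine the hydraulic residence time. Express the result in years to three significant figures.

Q = 0.0669 m³/s × 3.156e+07 s/yr = 2.111e+06 m³/yr.
Hydraulic residence time τ = V/Q = 8.83e+06/2.111e+06 = 4.182 yr.

4.18 yr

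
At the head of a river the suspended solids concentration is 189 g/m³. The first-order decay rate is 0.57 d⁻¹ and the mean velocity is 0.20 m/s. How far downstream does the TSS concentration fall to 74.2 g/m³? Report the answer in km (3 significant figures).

28.3 km

From C = C₀·e^(−kt), t = ln(C₀/C)/k = ln(189/74.2)/0.57 = 0.935/0.57 = 1.64 d.
Distance = v·t = 0.20 m/s × 1.417e+05 s = 2.834e+04 m = 28.34 km.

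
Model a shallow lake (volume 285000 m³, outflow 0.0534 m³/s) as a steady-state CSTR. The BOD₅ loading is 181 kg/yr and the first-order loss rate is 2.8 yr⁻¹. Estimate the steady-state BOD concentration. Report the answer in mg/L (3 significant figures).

Outflow Q = 0.0534 m³/s × 3.156e+07 s/yr = 1.685e+06 m³/yr.
Steady-state CSTR mass balance: W = Q·C + k·V·C, so C = W/(Q + kV).
Q + kV = 1.685e+06 + 2.8·285000 = 2.483e+06 m³/yr.
C = 181/2.483e+06 = 7.289e-05 kg/m³ = 0.07289 mg/L.

0.0729 mg/L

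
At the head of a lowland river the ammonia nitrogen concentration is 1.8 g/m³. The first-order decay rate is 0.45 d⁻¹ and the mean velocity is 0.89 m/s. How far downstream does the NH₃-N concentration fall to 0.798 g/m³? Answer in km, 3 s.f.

139 km

From C = C₀·e^(−kt), t = ln(C₀/C)/k = ln(1.8/0.798)/0.45 = 0.8134/0.45 = 1.808 d.
Distance = v·t = 0.89 m/s × 1.562e+05 s = 1.39e+05 m = 139 km.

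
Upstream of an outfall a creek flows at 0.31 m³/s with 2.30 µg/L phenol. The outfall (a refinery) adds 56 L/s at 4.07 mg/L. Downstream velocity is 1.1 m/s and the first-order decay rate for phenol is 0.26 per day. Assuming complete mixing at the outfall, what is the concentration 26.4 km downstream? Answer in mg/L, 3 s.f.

0.581 mg/L

56 L/s = 0.056 m³/s.
2.30 µg/L = 0.0023 mg/L.
After complete mixing, C₀ = (0.056·4.07 + 0.31·0.0023) / 0.366 = 0.6247 mg/L.
Travel time t = 2.64e+04 m / 1.1 m/s = 2.4e+04 s = 0.2778 d.
C = 0.6247·exp(−0.26·0.2778) = 0.6247·0.9303 = 0.5812 mg/L.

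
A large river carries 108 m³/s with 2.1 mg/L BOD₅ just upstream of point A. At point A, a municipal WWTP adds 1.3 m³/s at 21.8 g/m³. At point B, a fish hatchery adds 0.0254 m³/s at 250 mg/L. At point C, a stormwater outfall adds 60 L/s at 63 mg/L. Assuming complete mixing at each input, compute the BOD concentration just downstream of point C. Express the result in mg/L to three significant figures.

2.43 mg/L

After input A: C = (108·2.1 + 1.3·21.8) / 109.3 = 2.334 mg/L.
After input B: C = (109.3·2.334 + 0.0254·250) / 109.3 = 2.392 mg/L.
60 L/s = 0.06 m³/s.
After input C: C = (109.3·2.392 + 0.06·63) / 109.4 = 2.425 mg/L.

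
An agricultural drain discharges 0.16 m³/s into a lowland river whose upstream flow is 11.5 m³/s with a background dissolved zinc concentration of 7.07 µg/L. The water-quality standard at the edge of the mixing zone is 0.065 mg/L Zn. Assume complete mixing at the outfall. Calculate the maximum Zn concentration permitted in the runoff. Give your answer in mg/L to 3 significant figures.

4.23 mg/L

7.07 µg/L = 0.00707 mg/L.
Mass balance: 0.065·11.66 = 0.16·Cₑ + 11.5·0.00707.
Cₑ = (0.7579 − 0.08131) / 0.16 = 4.229 mg/L.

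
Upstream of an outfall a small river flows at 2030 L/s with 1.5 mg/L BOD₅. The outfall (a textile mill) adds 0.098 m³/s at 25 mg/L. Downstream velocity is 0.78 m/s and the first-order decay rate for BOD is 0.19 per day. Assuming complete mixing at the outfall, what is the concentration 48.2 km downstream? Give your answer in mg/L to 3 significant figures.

2.25 mg/L

2030 L/s = 2.03 m³/s.
After complete mixing, C₀ = (0.098·25 + 2.03·1.5) / 2.128 = 2.582 mg/L.
Travel time t = 4.82e+04 m / 0.78 m/s = 6.179e+04 s = 0.7152 d.
C = 2.582·exp(−0.19·0.7152) = 2.582·0.8729 = 2.254 mg/L.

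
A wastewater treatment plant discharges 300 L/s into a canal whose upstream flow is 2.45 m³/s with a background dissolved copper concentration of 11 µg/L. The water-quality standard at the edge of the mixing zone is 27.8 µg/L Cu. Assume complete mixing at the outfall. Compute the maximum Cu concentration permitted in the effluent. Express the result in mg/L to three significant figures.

0.165 mg/L

300 L/s = 0.3 m³/s.
11 µg/L = 0.011 mg/L.
27.8 µg/L = 0.0278 mg/L.
Mass balance: 0.0278·2.75 = 0.3·Cₑ + 2.45·0.011.
Cₑ = (0.07645 − 0.02695) / 0.3 = 0.165 mg/L.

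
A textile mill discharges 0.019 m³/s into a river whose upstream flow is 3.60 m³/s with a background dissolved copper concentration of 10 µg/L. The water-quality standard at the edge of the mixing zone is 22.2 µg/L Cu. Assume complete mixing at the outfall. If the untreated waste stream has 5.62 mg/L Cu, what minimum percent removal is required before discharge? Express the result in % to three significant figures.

10 µg/L = 0.01 mg/L.
22.2 µg/L = 0.0222 mg/L.
Mass balance: 0.0222·3.619 = 0.019·Cₑ + 3.6·0.01.
Cₑ = (0.08034 − 0.036) / 0.019 = 2.334 mg/L.
Required removal = 1 − 2.334/5.62 = 58.47 %.

58.5 %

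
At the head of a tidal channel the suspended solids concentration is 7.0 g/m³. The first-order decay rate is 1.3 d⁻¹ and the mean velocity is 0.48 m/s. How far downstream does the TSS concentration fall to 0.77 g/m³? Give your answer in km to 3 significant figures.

70.4 km

From C = C₀·e^(−kt), t = ln(C₀/C)/k = ln(7.0/0.77)/1.3 = 2.207/1.3 = 1.698 d.
Distance = v·t = 0.48 m/s × 1.467e+05 s = 7.042e+04 m = 70.42 km.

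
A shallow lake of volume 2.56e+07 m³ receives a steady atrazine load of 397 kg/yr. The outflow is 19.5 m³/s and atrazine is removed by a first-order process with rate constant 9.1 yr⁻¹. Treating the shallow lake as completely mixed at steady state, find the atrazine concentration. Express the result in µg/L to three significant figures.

Outflow Q = 19.5 m³/s × 3.156e+07 s/yr = 6.154e+08 m³/yr.
Steady-state CSTR mass balance: W = Q·C + k·V·C, so C = W/(Q + kV).
Q + kV = 6.154e+08 + 9.1·2.56e+07 = 8.483e+08 m³/yr.
C = 397/8.483e+08 = 4.68e-07 kg/m³ = 0.000468 mg/L = 0.468 µg/L.

0.468 µg/L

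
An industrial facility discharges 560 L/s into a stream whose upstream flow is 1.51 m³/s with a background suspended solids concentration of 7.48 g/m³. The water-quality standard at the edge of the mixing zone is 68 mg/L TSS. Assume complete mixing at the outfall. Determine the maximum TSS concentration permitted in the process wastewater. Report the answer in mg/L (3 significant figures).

231 mg/L

560 L/s = 0.56 m³/s.
Mass balance: 68·2.07 = 0.56·Cₑ + 1.51·7.48.
Cₑ = (140.8 − 11.29) / 0.56 = 231.2 mg/L.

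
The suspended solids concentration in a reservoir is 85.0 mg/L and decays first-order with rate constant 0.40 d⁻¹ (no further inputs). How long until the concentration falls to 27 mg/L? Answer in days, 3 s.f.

t = ln(C₀/C)/k = ln(85.0/27)/0.40 = 1.147/0.40 = 2.867 d.

2.87 d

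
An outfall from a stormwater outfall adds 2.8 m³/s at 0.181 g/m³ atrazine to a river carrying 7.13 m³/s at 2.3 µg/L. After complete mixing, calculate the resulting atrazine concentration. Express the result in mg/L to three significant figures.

0.0527 mg/L

2.3 µg/L = 0.0023 mg/L.
Flow-weighted mixing gives C = (2.8·0.181 + 7.13·0.0023) / (2.8 + 7.13) = 0.5232/9.93 = 0.05269 mg/L.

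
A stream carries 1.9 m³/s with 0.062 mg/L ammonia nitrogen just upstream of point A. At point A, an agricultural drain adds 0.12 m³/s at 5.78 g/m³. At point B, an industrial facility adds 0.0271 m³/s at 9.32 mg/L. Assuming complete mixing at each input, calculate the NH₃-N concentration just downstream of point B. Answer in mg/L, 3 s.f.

0.520 mg/L

After input A: C = (1.9·0.062 + 0.12·5.78) / 2.02 = 0.4017 mg/L.
After input B: C = (2.02·0.4017 + 0.0271·9.32) / 2.047 = 0.5197 mg/L.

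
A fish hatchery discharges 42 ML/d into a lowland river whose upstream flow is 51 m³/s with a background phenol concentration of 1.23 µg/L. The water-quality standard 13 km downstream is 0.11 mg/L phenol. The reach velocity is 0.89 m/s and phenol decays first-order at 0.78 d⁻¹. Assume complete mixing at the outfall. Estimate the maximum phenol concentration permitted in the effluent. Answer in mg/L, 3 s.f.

42 ML/d = 0.4861 m³/s.
1.23 µg/L = 0.00123 mg/L.
Travel time to the compliance point: t = 1.3e+04/0.89 = 1.461e+04 s = 0.1691 d; decay factor exp(−0.78·0.1691) = 0.8765.
So the concentration just after mixing may be at most 0.11/0.8765 = 0.1255 mg/L.
Mass balance: 0.1255·51.49 = 0.4861·Cₑ + 51·0.00123.
Cₑ = (6.462 − 0.06273) / 0.4861 = 13.16 mg/L.

13.2 mg/L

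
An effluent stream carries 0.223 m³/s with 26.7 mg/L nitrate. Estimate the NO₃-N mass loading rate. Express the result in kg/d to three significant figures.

514 kg/d

Mass flux = Q·C = 0.223 m³/s × 26.7 g/m³ = 5.954 g/s.
= 5.954 g/s × 86.4 = 514.4 kg/d.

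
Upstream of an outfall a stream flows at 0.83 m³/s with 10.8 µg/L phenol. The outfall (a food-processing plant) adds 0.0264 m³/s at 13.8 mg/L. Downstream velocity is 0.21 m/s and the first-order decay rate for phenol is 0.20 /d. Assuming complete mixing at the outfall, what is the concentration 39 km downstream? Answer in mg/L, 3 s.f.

10.8 µg/L = 0.0108 mg/L.
After complete mixing, C₀ = (0.0264·13.8 + 0.83·0.0108) / 0.8564 = 0.4359 mg/L.
Travel time t = 3.9e+04 m / 0.21 m/s = 1.857e+05 s = 2.149 d.
C = 0.4359·exp(−0.20·2.149) = 0.4359·0.6506 = 0.2836 mg/L.

0.284 mg/L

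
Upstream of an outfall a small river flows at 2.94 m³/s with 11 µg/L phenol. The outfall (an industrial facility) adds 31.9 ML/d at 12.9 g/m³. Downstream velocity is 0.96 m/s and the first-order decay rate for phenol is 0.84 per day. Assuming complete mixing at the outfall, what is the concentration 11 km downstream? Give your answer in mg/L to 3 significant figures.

1.30 mg/L

31.9 ML/d = 0.3692 m³/s.
11 µg/L = 0.011 mg/L.
After complete mixing, C₀ = (0.3692·12.9 + 2.94·0.011) / 3.309 = 1.449 mg/L.
Travel time t = 1.1e+04 m / 0.96 m/s = 1.146e+04 s = 0.1326 d.
C = 1.449·exp(−0.84·0.1326) = 1.449·0.8946 = 1.296 mg/L.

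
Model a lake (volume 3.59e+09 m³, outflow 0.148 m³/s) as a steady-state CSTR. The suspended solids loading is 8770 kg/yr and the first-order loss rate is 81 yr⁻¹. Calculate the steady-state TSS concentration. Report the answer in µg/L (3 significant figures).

0.0302 µg/L

Outflow Q = 0.148 m³/s × 3.156e+07 s/yr = 4.671e+06 m³/yr.
Steady-state CSTR mass balance: W = Q·C + k·V·C, so C = W/(Q + kV).
Q + kV = 4.671e+06 + 81·3.59e+09 = 2.908e+11 m³/yr.
C = 8770/2.908e+11 = 3.016e-08 kg/m³ = 3.016e-05 mg/L = 0.03016 µg/L.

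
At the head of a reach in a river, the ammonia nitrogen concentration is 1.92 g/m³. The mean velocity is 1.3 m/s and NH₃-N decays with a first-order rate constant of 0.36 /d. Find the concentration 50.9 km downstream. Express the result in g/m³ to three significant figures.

Travel time t = 50.9 km / 1.3 m/s = 5.09e+04/1.3 = 3.915e+04 s = 0.4532 d.
First-order decay: C = 1.92·exp(−0.36·0.4532) = 1.92·0.8495 = 1.631 g/m³.

1.63 g/m³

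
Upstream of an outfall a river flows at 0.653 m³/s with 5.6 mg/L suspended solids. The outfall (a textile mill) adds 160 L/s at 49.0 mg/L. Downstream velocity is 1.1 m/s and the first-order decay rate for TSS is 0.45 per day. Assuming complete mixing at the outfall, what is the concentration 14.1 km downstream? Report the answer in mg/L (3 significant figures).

160 L/s = 0.16 m³/s.
After complete mixing, C₀ = (0.16·49 + 0.653·5.6) / 0.813 = 14.14 mg/L.
Travel time t = 1.41e+04 m / 1.1 m/s = 1.282e+04 s = 0.1484 d.
C = 14.14·exp(−0.45·0.1484) = 14.14·0.9354 = 13.23 mg/L.

13.2 mg/L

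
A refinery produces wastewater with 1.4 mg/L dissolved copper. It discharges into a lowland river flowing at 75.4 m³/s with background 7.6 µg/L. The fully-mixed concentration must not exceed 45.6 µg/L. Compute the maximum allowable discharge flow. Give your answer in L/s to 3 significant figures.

2120 L/s

7.6 µg/L = 0.0076 mg/L.
45.6 µg/L = 0.0456 mg/L.
Mass balance at complete mixing: C_std·(Q_w + Q_r) = Q_w·C_e + Q_r·C_b.
Rearranging, Q_w = Q_r·(C_std − C_b)/(C_e − C_std) = 75.4·(0.0456 − 0.0076) / (1.4 − 0.0456) = 2.115 m³/s.
= 2115 L/s.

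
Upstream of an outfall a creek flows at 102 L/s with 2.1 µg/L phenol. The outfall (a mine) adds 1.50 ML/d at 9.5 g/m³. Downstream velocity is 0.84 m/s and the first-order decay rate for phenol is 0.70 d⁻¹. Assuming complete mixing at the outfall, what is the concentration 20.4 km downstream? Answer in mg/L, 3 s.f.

1.14 mg/L

1.50 ML/d = 0.01736 m³/s.
102 L/s = 0.102 m³/s.
2.1 µg/L = 0.0021 mg/L.
After complete mixing, C₀ = (0.01736·9.5 + 0.102·0.0021) / 0.1194 = 1.384 mg/L.
Travel time t = 2.04e+04 m / 0.84 m/s = 2.429e+04 s = 0.2811 d.
C = 1.384·exp(−0.70·0.2811) = 1.384·0.8214 = 1.136 mg/L.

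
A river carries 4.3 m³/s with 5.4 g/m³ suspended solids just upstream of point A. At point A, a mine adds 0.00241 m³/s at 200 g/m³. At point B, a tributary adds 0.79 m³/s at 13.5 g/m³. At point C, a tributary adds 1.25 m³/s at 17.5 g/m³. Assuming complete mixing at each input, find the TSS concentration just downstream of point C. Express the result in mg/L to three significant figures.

After input A: C = (4.3·5.4 + 0.00241·200) / 4.302 = 5.509 mg/L.
After input B: C = (4.302·5.509 + 0.79·13.5) / 5.092 = 6.749 mg/L.
After input C: C = (5.092·6.749 + 1.25·17.5) / 6.342 = 8.868 mg/L.

8.87 mg/L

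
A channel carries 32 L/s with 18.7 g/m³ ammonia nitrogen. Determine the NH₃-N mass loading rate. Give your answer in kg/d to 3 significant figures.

32 L/s = 0.032 m³/s.
Mass flux = Q·C = 0.032 m³/s × 18.7 g/m³ = 0.5984 g/s.
= 0.5984 g/s × 86.4 = 51.7 kg/d.

51.7 kg/d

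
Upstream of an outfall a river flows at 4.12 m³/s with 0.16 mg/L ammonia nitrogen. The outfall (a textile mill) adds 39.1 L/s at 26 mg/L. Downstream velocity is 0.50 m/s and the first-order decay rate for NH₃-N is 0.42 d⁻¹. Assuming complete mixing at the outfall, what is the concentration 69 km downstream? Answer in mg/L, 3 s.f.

0.206 mg/L

39.1 L/s = 0.0391 m³/s.
After complete mixing, C₀ = (0.0391·26 + 4.12·0.16) / 4.159 = 0.4029 mg/L.
Travel time t = 6.9e+04 m / 0.50 m/s = 1.38e+05 s = 1.597 d.
C = 0.4029·exp(−0.42·1.597) = 0.4029·0.5113 = 0.206 mg/L.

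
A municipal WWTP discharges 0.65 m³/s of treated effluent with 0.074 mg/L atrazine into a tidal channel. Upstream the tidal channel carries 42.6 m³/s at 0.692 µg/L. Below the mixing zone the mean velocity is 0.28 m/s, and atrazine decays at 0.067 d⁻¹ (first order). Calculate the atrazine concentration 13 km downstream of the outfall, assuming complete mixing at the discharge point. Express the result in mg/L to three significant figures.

0.00173 mg/L

0.692 µg/L = 0.000692 mg/L.
After complete mixing, C₀ = (0.65·0.074 + 42.6·0.000692) / 43.25 = 0.001794 mg/L.
Travel time t = 1.3e+04 m / 0.28 m/s = 4.643e+04 s = 0.5374 d.
C = 0.001794·exp(−0.067·0.5374) = 0.001794·0.9646 = 0.00173 mg/L.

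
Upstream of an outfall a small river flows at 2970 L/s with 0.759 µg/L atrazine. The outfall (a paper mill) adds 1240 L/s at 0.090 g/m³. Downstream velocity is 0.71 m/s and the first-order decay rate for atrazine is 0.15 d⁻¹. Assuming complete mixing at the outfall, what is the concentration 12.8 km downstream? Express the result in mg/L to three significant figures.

1240 L/s = 1.24 m³/s.
2970 L/s = 2.97 m³/s.
0.759 µg/L = 0.000759 mg/L.
After complete mixing, C₀ = (1.24·0.09 + 2.97·0.000759) / 4.21 = 0.02704 mg/L.
Travel time t = 1.28e+04 m / 0.71 m/s = 1.803e+04 s = 0.2087 d.
C = 0.02704·exp(−0.15·0.2087) = 0.02704·0.9692 = 0.02621 mg/L.

0.0262 mg/L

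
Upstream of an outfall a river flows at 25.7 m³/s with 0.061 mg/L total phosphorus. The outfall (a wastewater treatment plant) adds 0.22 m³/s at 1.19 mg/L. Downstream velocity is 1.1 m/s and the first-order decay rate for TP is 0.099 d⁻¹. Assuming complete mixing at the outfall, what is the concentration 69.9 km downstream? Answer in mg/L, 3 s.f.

0.0656 mg/L

After complete mixing, C₀ = (0.22·1.19 + 25.7·0.061) / 25.92 = 0.07058 mg/L.
Travel time t = 6.99e+04 m / 1.1 m/s = 6.355e+04 s = 0.7355 d.
C = 0.07058·exp(−0.099·0.7355) = 0.07058·0.9298 = 0.06563 mg/L.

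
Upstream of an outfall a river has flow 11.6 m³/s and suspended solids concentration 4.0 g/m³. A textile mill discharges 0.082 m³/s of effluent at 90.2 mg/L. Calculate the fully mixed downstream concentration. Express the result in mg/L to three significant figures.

4.61 mg/L

By mass balance at complete mixing, C = (0.082·90.2 + 11.6·4) / (0.082 + 11.6) = 53.8/11.68 = 4.605 mg/L.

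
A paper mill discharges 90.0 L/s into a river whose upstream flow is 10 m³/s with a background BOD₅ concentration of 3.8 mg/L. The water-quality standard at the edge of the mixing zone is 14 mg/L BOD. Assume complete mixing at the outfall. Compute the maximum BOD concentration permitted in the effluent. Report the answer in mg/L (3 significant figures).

90.0 L/s = 0.09 m³/s.
Mass balance: 14·10.09 = 0.09·Cₑ + 10·3.8.
Cₑ = (141.3 − 38) / 0.09 = 1147 mg/L.

1150 mg/L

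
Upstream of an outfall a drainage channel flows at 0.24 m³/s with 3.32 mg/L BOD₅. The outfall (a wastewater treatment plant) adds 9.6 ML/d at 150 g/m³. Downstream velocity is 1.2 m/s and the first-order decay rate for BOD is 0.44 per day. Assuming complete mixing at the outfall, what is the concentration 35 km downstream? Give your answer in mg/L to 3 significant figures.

9.6 ML/d = 0.1111 m³/s.
After complete mixing, C₀ = (0.1111·150 + 0.24·3.32) / 0.3511 = 49.74 mg/L.
Travel time t = 3.5e+04 m / 1.2 m/s = 2.917e+04 s = 0.3376 d.
C = 49.74·exp(−0.44·0.3376) = 49.74·0.862 = 42.87 mg/L.

42.9 mg/L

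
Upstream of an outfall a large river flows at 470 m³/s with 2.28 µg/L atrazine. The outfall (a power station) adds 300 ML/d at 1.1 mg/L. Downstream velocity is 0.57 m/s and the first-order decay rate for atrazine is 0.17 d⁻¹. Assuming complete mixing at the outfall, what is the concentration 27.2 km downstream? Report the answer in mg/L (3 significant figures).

300 ML/d = 3.472 m³/s.
2.28 µg/L = 0.00228 mg/L.
After complete mixing, C₀ = (3.472·1.1 + 470·0.00228) / 473.5 = 0.01033 mg/L.
Travel time t = 2.72e+04 m / 0.57 m/s = 4.772e+04 s = 0.5523 d.
C = 0.01033·exp(−0.17·0.5523) = 0.01033·0.9104 = 0.009404 mg/L.

0.00940 mg/L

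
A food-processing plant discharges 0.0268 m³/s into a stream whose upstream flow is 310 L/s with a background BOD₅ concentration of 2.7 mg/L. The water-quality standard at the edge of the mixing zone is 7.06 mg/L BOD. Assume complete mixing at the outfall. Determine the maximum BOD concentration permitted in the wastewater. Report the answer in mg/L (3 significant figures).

57.5 mg/L

310 L/s = 0.31 m³/s.
Mass balance: 7.06·0.3368 = 0.0268·Cₑ + 0.31·2.7.
Cₑ = (2.378 − 0.837) / 0.0268 = 57.49 mg/L.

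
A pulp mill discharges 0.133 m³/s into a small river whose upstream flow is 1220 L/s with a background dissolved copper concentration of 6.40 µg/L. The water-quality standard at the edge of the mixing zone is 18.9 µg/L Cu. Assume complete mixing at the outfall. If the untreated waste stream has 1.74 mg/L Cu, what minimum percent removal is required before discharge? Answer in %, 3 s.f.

92.3 %

1220 L/s = 1.22 m³/s.
6.40 µg/L = 0.0064 mg/L.
18.9 µg/L = 0.0189 mg/L.
Mass balance: 0.0189·1.353 = 0.133·Cₑ + 1.22·0.0064.
Cₑ = (0.02557 − 0.007808) / 0.133 = 0.1336 mg/L.
Required removal = 1 − 0.1336/1.74 = 92.32 %.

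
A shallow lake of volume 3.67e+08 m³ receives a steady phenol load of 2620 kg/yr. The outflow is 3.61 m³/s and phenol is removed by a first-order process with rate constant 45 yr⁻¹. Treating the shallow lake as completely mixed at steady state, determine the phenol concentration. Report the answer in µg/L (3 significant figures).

0.158 µg/L

Outflow Q = 3.61 m³/s × 3.156e+07 s/yr = 1.139e+08 m³/yr.
Steady-state CSTR mass balance: W = Q·C + k·V·C, so C = W/(Q + kV).
Q + kV = 1.139e+08 + 45·3.67e+08 = 1.663e+10 m³/yr.
C = 2620/1.663e+10 = 1.576e-07 kg/m³ = 0.0001576 mg/L = 0.1576 µg/L.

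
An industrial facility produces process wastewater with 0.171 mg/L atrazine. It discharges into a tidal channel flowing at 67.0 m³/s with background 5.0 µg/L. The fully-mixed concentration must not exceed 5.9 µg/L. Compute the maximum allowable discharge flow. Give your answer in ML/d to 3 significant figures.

5.0 µg/L = 0.005 mg/L.
5.9 µg/L = 0.0059 mg/L.
Mass balance at complete mixing: C_std·(Q_w + Q_r) = Q_w·C_e + Q_r·C_b.
Rearranging, Q_w = Q_r·(C_std − C_b)/(C_e − C_std) = 67.0·(0.0059 − 0.005) / (0.171 − 0.0059) = 0.3652 m³/s.
= 31.56 ML/d.

31.6 ML/d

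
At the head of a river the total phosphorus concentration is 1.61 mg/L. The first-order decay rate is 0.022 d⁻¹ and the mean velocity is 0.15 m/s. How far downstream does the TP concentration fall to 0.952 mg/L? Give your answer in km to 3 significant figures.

From C = C₀·e^(−kt), t = ln(C₀/C)/k = ln(1.61/0.952)/0.022 = 0.5254/0.022 = 23.88 d.
Distance = v·t = 0.15 m/s × 2.063e+06 s = 3.095e+05 m = 309.5 km.

310 km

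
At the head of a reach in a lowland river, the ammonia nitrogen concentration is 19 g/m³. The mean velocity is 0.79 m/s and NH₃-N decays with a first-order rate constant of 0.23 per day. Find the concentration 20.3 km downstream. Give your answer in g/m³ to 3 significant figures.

Travel time t = 20.3 km / 0.79 m/s = 2.03e+04/0.79 = 2.57e+04 s = 0.2974 d.
First-order decay: C = 19·exp(−0.23·0.2974) = 19·0.9339 = 17.74 g/m³.

17.7 g/m³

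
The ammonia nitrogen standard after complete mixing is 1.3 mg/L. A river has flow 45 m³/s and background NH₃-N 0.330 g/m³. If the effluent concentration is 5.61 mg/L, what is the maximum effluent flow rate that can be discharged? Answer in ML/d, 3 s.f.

Mass balance at complete mixing: C_std·(Q_w + Q_r) = Q_w·C_e + Q_r·C_b.
Rearranging, Q_w = Q_r·(C_std − C_b)/(C_e − C_std) = 45·(1.3 − 0.33) / (5.61 − 1.3) = 10.13 m³/s.
= 875 ML/d.

875 ML/d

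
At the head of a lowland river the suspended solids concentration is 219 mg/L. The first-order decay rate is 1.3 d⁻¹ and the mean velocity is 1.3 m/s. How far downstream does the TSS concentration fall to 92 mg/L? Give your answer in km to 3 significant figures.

74.9 km

From C = C₀·e^(−kt), t = ln(C₀/C)/k = ln(219/92)/1.3 = 0.8673/1.3 = 0.6671 d.
Distance = v·t = 1.3 m/s × 5.764e+04 s = 7.493e+04 m = 74.93 km.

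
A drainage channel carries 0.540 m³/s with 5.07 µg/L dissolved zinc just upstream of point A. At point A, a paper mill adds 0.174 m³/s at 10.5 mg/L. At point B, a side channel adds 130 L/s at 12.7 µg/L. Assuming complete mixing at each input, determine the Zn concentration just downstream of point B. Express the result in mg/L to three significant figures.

5.07 µg/L = 0.00507 mg/L.
After input A: C = (0.54·0.00507 + 0.174·10.5) / 0.714 = 2.563 mg/L.
130 L/s = 0.13 m³/s.
12.7 µg/L = 0.0127 mg/L.
After input B: C = (0.714·2.563 + 0.13·0.0127) / 0.844 = 2.17 mg/L.

2.17 mg/L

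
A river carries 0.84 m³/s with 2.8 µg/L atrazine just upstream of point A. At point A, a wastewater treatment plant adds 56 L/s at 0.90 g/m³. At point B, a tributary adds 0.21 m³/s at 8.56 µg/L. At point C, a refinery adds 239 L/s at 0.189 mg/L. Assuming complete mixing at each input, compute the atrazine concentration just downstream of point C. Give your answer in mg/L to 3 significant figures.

2.8 µg/L = 0.0028 mg/L.
56 L/s = 0.056 m³/s.
After input A: C = (0.84·0.0028 + 0.056·0.9) / 0.896 = 0.05887 mg/L.
8.56 µg/L = 0.00856 mg/L.
After input B: C = (0.896·0.05887 + 0.21·0.00856) / 1.106 = 0.04932 mg/L.
239 L/s = 0.239 m³/s.
After input C: C = (1.106·0.04932 + 0.239·0.189) / 1.345 = 0.07414 mg/L.

0.0741 mg/L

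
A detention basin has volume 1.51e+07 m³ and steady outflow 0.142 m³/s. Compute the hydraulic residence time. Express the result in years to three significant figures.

3.37 yr

Q = 0.142 m³/s × 3.156e+07 s/yr = 4.481e+06 m³/yr.
Hydraulic residence time τ = V/Q = 1.51e+07/4.481e+06 = 3.37 yr.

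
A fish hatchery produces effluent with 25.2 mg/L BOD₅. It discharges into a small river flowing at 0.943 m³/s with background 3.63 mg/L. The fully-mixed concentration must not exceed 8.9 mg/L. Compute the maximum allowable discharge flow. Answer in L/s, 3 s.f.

Mass balance at complete mixing: C_std·(Q_w + Q_r) = Q_w·C_e + Q_r·C_b.
Rearranging, Q_w = Q_r·(C_std − C_b)/(C_e − C_std) = 0.943·(8.9 − 3.63) / (25.2 − 8.9) = 0.3049 m³/s.
= 304.9 L/s.

305 L/s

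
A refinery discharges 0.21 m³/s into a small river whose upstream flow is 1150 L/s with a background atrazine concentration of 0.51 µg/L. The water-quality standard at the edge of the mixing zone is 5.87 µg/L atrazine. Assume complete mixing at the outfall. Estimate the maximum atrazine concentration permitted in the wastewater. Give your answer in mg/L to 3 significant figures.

0.0352 mg/L

1150 L/s = 1.15 m³/s.
0.51 µg/L = 0.00051 mg/L.
5.87 µg/L = 0.00587 mg/L.
Mass balance: 0.00587·1.36 = 0.21·Cₑ + 1.15·0.00051.
Cₑ = (0.007983 − 0.0005865) / 0.21 = 0.03522 mg/L.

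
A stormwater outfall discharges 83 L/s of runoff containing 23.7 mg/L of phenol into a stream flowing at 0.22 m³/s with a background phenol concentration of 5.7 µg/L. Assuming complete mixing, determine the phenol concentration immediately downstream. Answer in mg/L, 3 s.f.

83 L/s = 0.083 m³/s.
5.7 µg/L = 0.0057 mg/L.
By mass balance at complete mixing, C = (0.083·23.7 + 0.22·0.0057) / (0.083 + 0.22) = 1.968/0.303 = 6.496 mg/L.

6.50 mg/L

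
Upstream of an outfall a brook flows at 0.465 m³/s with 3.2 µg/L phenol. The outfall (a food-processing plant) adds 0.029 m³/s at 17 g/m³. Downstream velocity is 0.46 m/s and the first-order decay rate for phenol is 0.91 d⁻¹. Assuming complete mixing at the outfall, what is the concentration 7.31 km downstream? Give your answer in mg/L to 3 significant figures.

0.847 mg/L

3.2 µg/L = 0.0032 mg/L.
After complete mixing, C₀ = (0.029·17 + 0.465·0.0032) / 0.494 = 1.001 mg/L.
Travel time t = 7310 m / 0.46 m/s = 1.589e+04 s = 0.1839 d.
C = 1.001·exp(−0.91·0.1839) = 1.001·0.8459 = 0.8467 mg/L.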